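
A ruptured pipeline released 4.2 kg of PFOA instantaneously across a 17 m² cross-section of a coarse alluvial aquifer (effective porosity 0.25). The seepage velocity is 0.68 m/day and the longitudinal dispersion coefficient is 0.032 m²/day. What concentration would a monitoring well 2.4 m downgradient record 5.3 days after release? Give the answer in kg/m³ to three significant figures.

0.0799 kg/m³

For an instantaneous plane source, C(x,t) = M/(n_e·A·√(4πDt)) · exp(−(x−vt)²/(4Dt)), with n_e·A the pore (flow) area.
Plume center vt = 0.68 × 5.3 = 3.604 m, so the well at 2.4 m is 1.204 m upgradient of the peak.
√(4πDt) = 1.460 m, giving peak height M/(n_e·A·√(4πDt)) = 4.2/(0.25 × 17 × 1.460) = 0.6769 kg/m³.
(x−vt)²/(4Dt) = (-1.204)²/(4 × 0.032 × 5.3) = 2.137; exp(−2.137) = 0.1180.
C = 0.6769 × 0.1180 = 0.0799 kg/m³.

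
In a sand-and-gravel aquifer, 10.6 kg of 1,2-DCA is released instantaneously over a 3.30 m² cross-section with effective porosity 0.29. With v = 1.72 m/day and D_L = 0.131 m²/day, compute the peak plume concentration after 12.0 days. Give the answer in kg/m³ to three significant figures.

2.49 kg/m³

The peak of an instantaneous 1D plume sits at x = vt; there the Gaussian factor is 1 and C_max = M/(n_e·A·√(4πDt)), where n_e·A is the pore area the mass is dissolved in.
√(4πDt) = √(4π × 0.131 × 12.0) = 4.445 m, so C_max = 10.6/(0.29 × 3.30 × 4.445) = 2.49 kg/m³.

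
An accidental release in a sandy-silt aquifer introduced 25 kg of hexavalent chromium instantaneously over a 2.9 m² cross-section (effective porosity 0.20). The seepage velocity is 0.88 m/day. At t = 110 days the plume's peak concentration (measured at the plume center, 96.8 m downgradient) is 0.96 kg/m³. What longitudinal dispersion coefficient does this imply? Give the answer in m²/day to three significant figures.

1.46 m²/day

At the plume center C_max = M/(n_e·A·√(4πDt)), so D = M²/(4πt·(n_e·A·C_max)²).
n_e·A·C_max = 0.20 × 2.9 × 0.96 = 0.5568 kg/m.
D = 25²/(4π × 110 × 0.5568²) = 1.46 m²/day.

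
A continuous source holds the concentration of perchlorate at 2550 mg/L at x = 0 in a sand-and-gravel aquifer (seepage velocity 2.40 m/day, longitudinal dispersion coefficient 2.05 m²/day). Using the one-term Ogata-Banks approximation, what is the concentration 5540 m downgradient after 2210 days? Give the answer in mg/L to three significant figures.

For a continuous step input, C/C₀ ≈ ½·erfc((x−vt)/(2√(Dt))).
vt = 2.40 × 2210 = 5304 m and 2√(Dt) = 2√(2.05 × 2210) = 134.6 m.
Argument (x−vt)/(2√(Dt)) = (5540 − 5304)/134.6 = 1.753; ½·erfc(1.753) = 0.006585.
C = 2550 × 0.006585 = 16.8 mg/L.

16.8 mg/L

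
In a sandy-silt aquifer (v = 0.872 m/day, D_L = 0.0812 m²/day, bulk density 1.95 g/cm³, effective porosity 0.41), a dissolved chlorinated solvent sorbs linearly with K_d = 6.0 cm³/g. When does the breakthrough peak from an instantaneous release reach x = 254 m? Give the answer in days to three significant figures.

8600 days

Retardation factor R = 1 + ρ_b·K_d/n = 1 + 1.95 × 6.0/0.41 = 29.54.
Sorption retards both mechanisms: v_R = v/R = 0.02952 m/day, D_R = D/R = 0.002749 m²/day.
Peak time from v_R²t² + 2D_R t − x² = 0: t = (√(D_R² + v_R²x²) − D_R)/v_R².
√(D_R² + v_R²x²) = √(0.002749² + 0.02952² × 254²) = 7.498; v_R² = 0.0008714.
t = (7.498 − 0.002749)/0.0008714 = 8600 days.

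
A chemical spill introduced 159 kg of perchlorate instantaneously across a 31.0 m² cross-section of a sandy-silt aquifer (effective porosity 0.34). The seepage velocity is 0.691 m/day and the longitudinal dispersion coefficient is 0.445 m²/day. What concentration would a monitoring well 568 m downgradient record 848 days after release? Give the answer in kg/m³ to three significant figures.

For an instantaneous plane source, C(x,t) = M/(n_e·A·√(4πDt)) · exp(−(x−vt)²/(4Dt)), with n_e·A the pore (flow) area.
Plume center vt = 0.691 × 848 = 585.968 m, so the well at 568 m is 17.968 m upgradient of the peak.
√(4πDt) = 68.86 m, giving peak height M/(n_e·A·√(4πDt)) = 159/(0.34 × 31.0 × 68.86) = 0.2191 kg/m³.
(x−vt)²/(4Dt) = (-17.968)²/(4 × 0.445 × 848) = 0.2139; exp(−0.2139) = 0.8074.
C = 0.2191 × 0.8074 = 0.177 kg/m³.

0.177 kg/m³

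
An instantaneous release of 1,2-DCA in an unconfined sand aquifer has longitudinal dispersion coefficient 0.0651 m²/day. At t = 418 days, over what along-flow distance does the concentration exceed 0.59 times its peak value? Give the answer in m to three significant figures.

15.2 m

The plume is Gaussian with σ = √(2Dt) = √(2 × 0.0651 × 418) = 7.377 m.
C/C_peak = exp(−Δx²/(2σ²)) = 0.59 ⇒ Δx = σ·√(−2 ln 0.59) = 7.377 × 1.027 = 7.576 m.
Width = 2Δx = 15.2 m.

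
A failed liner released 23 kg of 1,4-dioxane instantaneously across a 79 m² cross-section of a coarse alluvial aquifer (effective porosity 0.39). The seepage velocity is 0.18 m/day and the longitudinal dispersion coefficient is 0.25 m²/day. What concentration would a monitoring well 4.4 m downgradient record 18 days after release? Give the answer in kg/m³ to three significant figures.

For an instantaneous plane source, C(x,t) = M/(n_e·A·√(4πDt)) · exp(−(x−vt)²/(4Dt)), with n_e·A the pore (flow) area.
Plume center vt = 0.18 × 18 = 3.24 m, so the well at 4.4 m is 1.16 m downgradient of the peak.
√(4πDt) = 7.520 m, giving peak height M/(n_e·A·√(4πDt)) = 23/(0.39 × 79 × 7.520) = 0.09927 kg/m³.
(x−vt)²/(4Dt) = (1.16)²/(4 × 0.25 × 18) = 0.07476; exp(−0.07476) = 0.9280.
C = 0.09927 × 0.9280 = 0.0921 kg/m³.

0.0921 kg/m³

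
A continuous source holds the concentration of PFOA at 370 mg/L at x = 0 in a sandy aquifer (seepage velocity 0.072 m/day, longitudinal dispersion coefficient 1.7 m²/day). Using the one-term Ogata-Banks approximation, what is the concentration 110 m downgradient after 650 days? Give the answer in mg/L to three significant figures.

For a continuous step input, C/C₀ ≈ ½·erfc((x−vt)/(2√(Dt))).
vt = 0.072 × 650 = 46.8 m and 2√(Dt) = 2√(1.7 × 650) = 66.48 m.
Argument (x−vt)/(2√(Dt)) = (110 − 46.8)/66.48 = 0.9507; ½·erfc(0.9507) = 0.08939.
C = 370 × 0.08939 = 33.1 mg/L.

33.1 mg/L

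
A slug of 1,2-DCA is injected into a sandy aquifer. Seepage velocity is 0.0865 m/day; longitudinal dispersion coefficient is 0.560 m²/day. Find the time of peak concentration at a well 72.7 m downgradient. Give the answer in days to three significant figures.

For the 1D instantaneous-source solution, setting ∂C/∂t = 0 at fixed x gives v²t² + 2Dt − x² = 0, so t = (√(D² + v²x²) − D)/v².
√(D² + v²x²) = √(0.560² + 0.0865² × 72.7²) = 6.313; v² = 0.00748225.
t = (6.313 − 0.560)/0.00748225 = 769 days (vs. the pure-advection estimate x/v = 840 d).

769 days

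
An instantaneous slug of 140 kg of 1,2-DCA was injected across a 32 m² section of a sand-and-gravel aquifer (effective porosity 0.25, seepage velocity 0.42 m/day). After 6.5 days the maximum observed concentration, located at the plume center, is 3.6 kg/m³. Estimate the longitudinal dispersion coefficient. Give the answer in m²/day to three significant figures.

At the plume center C_max = M/(n_e·A·√(4πDt)), so D = M²/(4πt·(n_e·A·C_max)²).
n_e·A·C_max = 0.25 × 32 × 3.6 = 28.80 kg/m.
D = 140²/(4π × 6.5 × 28.80²) = 0.289 m²/day.

0.289 m²/day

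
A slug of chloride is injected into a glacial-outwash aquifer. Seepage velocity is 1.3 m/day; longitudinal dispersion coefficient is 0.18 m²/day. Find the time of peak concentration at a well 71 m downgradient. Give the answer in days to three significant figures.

For the 1D instantaneous-source solution, setting ∂C/∂t = 0 at fixed x gives v²t² + 2Dt − x² = 0, so t = (√(D² + v²x²) − D)/v².
√(D² + v²x²) = √(0.18² + 1.3² × 71²) = 92.30; v² = 1.69.
t = (92.30 − 0.18)/1.69 = 54.5 days (vs. the pure-advection estimate x/v = 54.6 d).

54.5 days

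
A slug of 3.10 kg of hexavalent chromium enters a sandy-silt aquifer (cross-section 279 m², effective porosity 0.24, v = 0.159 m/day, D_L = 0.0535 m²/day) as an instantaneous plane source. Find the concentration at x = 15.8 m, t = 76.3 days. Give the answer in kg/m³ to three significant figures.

0.00284 kg/m³

For an instantaneous plane source, C(x,t) = M/(n_e·A·√(4πDt)) · exp(−(x−vt)²/(4Dt)), with n_e·A the pore (flow) area.
Plume center vt = 0.159 × 76.3 = 12.1317 m, so the well at 15.8 m is 3.6683 m downgradient of the peak.
√(4πDt) = 7.162 m, giving peak height M/(n_e·A·√(4πDt)) = 3.10/(0.24 × 279 × 7.162) = 0.006464 kg/m³.
(x−vt)²/(4Dt) = (3.6683)²/(4 × 0.0535 × 76.3) = 0.8241; exp(−0.8241) = 0.4386.
C = 0.006464 × 0.4386 = 0.00284 kg/m³.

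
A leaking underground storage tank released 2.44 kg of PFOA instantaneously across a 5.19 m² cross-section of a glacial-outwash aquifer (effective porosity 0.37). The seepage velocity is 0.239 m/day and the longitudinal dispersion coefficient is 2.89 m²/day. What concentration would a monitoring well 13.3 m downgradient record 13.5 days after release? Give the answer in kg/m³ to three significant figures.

0.0300 kg/m³

For an instantaneous plane source, C(x,t) = M/(n_e·A·√(4πDt)) · exp(−(x−vt)²/(4Dt)), with n_e·A the pore (flow) area.
Plume center vt = 0.239 × 13.5 = 3.2265 m, so the well at 13.3 m is 10.0735 m downgradient of the peak.
√(4πDt) = 22.14 m, giving peak height M/(n_e·A·√(4πDt)) = 2.44/(0.37 × 5.19 × 22.14) = 0.05739 kg/m³.
(x−vt)²/(4Dt) = (10.0735)²/(4 × 2.89 × 13.5) = 0.6502; exp(−0.6502) = 0.5219.
C = 0.05739 × 0.5219 = 0.0300 kg/m³.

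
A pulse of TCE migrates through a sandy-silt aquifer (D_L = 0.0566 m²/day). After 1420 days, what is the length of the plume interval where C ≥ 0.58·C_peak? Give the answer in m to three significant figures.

The plume is Gaussian with σ = √(2Dt) = √(2 × 0.0566 × 1420) = 12.68 m.
C/C_peak = exp(−Δx²/(2σ²)) = 0.58 ⇒ Δx = σ·√(−2 ln 0.58) = 12.68 × 1.044 = 13.24 m.
Width = 2Δx = 26.5 m.

26.5 m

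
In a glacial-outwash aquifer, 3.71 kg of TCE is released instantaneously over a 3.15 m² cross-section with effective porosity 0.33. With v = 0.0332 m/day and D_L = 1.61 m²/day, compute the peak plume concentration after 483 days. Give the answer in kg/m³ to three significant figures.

The peak of an instantaneous 1D plume sits at x = vt; there the Gaussian factor is 1 and C_max = M/(n_e·A·√(4πDt)), where n_e·A is the pore area the mass is dissolved in.
√(4πDt) = √(4π × 1.61 × 483) = 98.85 m, so C_max = 3.71/(0.33 × 3.15 × 98.85) = 0.0361 kg/m³.

0.0361 kg/m³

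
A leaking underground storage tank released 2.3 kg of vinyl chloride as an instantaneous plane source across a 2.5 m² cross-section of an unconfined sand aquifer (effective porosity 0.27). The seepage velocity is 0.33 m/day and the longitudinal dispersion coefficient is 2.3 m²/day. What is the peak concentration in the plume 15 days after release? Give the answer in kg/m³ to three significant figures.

0.164 kg/m³

The peak of an instantaneous 1D plume sits at x = vt; there the Gaussian factor is 1 and C_max = M/(n_e·A·√(4πDt)), where n_e·A is the pore area the mass is dissolved in.
√(4πDt) = √(4π × 2.3 × 15) = 20.82 m, so C_max = 2.3/(0.27 × 2.5 × 20.82) = 0.164 kg/m³.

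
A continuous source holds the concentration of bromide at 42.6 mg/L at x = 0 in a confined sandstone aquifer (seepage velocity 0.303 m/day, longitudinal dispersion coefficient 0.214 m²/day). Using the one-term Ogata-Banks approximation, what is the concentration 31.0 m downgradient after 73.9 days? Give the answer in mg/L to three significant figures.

2.68 mg/L

For a continuous step input, C/C₀ ≈ ½·erfc((x−vt)/(2√(Dt))).
vt = 0.303 × 73.9 = 22.3917 m and 2√(Dt) = 2√(0.214 × 73.9) = 7.954 m.
Argument (x−vt)/(2√(Dt)) = (31.0 − 22.3917)/7.954 = 1.082; ½·erfc(1.082) = 0.06299.
C = 42.6 × 0.06299 = 2.68 mg/L.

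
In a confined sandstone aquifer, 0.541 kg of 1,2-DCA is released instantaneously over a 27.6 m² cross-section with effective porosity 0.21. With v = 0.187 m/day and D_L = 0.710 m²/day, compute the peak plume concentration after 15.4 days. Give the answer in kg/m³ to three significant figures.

0.00796 kg/m³

The peak of an instantaneous 1D plume sits at x = vt; there the Gaussian factor is 1 and C_max = M/(n_e·A·√(4πDt)), where n_e·A is the pore area the mass is dissolved in.
√(4πDt) = √(4π × 0.710 × 15.4) = 11.72 m, so C_max = 0.541/(0.21 × 27.6 × 11.72) = 0.00796 kg/m³.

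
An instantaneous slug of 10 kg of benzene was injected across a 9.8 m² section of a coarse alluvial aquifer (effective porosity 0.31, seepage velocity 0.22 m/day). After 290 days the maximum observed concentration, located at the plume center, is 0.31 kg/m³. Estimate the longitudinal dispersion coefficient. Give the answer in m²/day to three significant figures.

0.0309 m²/day

At the plume center C_max = M/(n_e·A·√(4πDt)), so D = M²/(4πt·(n_e·A·C_max)²).
n_e·A·C_max = 0.31 × 9.8 × 0.31 = 0.9418 kg/m.
D = 10²/(4π × 290 × 0.9418²) = 0.0309 m²/day.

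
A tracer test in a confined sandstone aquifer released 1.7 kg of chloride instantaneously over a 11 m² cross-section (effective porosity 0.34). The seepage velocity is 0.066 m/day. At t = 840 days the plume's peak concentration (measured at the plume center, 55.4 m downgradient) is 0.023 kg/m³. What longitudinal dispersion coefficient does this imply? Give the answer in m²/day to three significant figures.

At the plume center C_max = M/(n_e·A·√(4πDt)), so D = M²/(4πt·(n_e·A·C_max)²).
n_e·A·C_max = 0.34 × 11 × 0.023 = 0.08602 kg/m.
D = 1.7²/(4π × 840 × 0.08602²) = 0.0370 m²/day.

0.0370 m²/day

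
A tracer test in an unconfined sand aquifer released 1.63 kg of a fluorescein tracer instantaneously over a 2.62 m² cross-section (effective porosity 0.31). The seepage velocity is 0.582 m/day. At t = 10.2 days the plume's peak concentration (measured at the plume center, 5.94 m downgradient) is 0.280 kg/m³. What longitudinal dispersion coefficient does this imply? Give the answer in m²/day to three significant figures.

At the plume center C_max = M/(n_e·A·√(4πDt)), so D = M²/(4πt·(n_e·A·C_max)²).
n_e·A·C_max = 0.31 × 2.62 × 0.280 = 0.2274 kg/m.
D = 1.63²/(4π × 10.2 × 0.2274²) = 0.401 m²/day.

0.401 m²/day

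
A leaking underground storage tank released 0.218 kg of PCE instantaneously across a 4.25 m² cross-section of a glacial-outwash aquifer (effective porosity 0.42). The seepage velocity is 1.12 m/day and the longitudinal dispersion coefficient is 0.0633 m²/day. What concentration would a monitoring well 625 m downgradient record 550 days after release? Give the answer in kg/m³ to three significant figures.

0.00326 kg/m³

For an instantaneous plane source, C(x,t) = M/(n_e·A·√(4πDt)) · exp(−(x−vt)²/(4Dt)), with n_e·A the pore (flow) area.
Plume center vt = 1.12 × 550 = 616 m, so the well at 625 m is 9 m downgradient of the peak.
√(4πDt) = 20.92 m, giving peak height M/(n_e·A·√(4πDt)) = 0.218/(0.42 × 4.25 × 20.92) = 0.005838 kg/m³.
(x−vt)²/(4Dt) = (9)²/(4 × 0.0633 × 550) = 0.5816; exp(−0.5816) = 0.5590.
C = 0.005838 × 0.5590 = 0.00326 kg/m³.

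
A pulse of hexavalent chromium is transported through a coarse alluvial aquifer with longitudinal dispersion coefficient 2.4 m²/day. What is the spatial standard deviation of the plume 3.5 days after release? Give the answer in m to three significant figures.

4.10 m

Dispersive spreading gives a Gaussian with σ² = 2Dt; advection only shifts the center.
σ = √(2 × 2.4 × 3.5) = 4.10 m.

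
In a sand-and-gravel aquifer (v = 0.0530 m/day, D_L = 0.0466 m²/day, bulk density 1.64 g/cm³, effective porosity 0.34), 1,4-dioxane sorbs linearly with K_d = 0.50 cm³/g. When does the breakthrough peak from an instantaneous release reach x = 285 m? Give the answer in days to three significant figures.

18300 days

Retardation factor R = 1 + ρ_b·K_d/n = 1 + 1.64 × 0.50/0.34 = 3.412.
Sorption retards both mechanisms: v_R = v/R = 0.01553 m/day, D_R = D/R = 0.01366 m²/day.
Peak time from v_R²t² + 2D_R t − x² = 0: t = (√(D_R² + v_R²x²) − D_R)/v_R².
√(D_R² + v_R²x²) = √(0.01366² + 0.01553² × 285²) = 4.426; v_R² = 0.0002412.
t = (4.426 − 0.01366)/0.0002412 = 18300 days.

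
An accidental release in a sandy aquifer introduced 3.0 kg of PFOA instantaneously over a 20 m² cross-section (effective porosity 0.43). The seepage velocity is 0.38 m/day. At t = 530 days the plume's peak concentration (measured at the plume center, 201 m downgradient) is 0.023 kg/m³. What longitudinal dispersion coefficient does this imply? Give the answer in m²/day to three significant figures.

0.0345 m²/day

At the plume center C_max = M/(n_e·A·√(4πDt)), so D = M²/(4πt·(n_e·A·C_max)²).
n_e·A·C_max = 0.43 × 20 × 0.023 = 0.1978 kg/m.
D = 3.0²/(4π × 530 × 0.1978²) = 0.0345 m²/day.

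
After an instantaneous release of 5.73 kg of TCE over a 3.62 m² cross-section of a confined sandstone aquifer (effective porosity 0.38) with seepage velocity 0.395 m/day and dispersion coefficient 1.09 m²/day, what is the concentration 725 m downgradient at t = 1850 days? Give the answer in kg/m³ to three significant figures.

0.0261 kg/m³

For an instantaneous plane source, C(x,t) = M/(n_e·A·√(4πDt)) · exp(−(x−vt)²/(4Dt)), with n_e·A the pore (flow) area.
Plume center vt = 0.395 × 1850 = 730.75 m, so the well at 725 m is 5.75 m upgradient of the peak.
√(4πDt) = 159.2 m, giving peak height M/(n_e·A·√(4πDt)) = 5.73/(0.38 × 3.62 × 159.2) = 0.02616 kg/m³.
(x−vt)²/(4Dt) = (-5.75)²/(4 × 1.09 × 1850) = 0.004099; exp(−0.004099) = 0.9959.
C = 0.02616 × 0.9959 = 0.0261 kg/m³.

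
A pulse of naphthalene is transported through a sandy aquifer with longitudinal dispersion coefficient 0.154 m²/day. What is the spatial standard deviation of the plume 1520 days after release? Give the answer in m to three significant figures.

21.6 m

Dispersive spreading gives a Gaussian with σ² = 2Dt; advection only shifts the center.
σ = √(2 × 0.154 × 1520) = 21.6 m.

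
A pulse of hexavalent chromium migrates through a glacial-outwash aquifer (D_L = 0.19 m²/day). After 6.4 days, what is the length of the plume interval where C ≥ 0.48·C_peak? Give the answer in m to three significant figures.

The plume is Gaussian with σ = √(2Dt) = √(2 × 0.19 × 6.4) = 1.559 m.
C/C_peak = exp(−Δx²/(2σ²)) = 0.48 ⇒ Δx = σ·√(−2 ln 0.48) = 1.559 × 1.212 = 1.890 m.
Width = 2Δx = 3.78 m.

3.78 m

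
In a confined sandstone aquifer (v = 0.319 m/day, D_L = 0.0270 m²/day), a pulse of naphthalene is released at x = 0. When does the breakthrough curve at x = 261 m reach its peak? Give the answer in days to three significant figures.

818 days

For the 1D instantaneous-source solution, setting ∂C/∂t = 0 at fixed x gives v²t² + 2Dt − x² = 0, so t = (√(D² + v²x²) − D)/v².
√(D² + v²x²) = √(0.0270² + 0.319² × 261²) = 83.26; v² = 0.101761.
t = (83.26 − 0.0270)/0.101761 = 818 days (vs. the pure-advection estimate x/v = 818 d).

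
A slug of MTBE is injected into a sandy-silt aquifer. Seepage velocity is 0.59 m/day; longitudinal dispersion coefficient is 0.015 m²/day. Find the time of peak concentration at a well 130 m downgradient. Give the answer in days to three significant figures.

For the 1D instantaneous-source solution, setting ∂C/∂t = 0 at fixed x gives v²t² + 2Dt − x² = 0, so t = (√(D² + v²x²) − D)/v².
√(D² + v²x²) = √(0.015² + 0.59² × 130²) = 76.70; v² = 0.3481.
t = (76.70 − 0.015)/0.3481 = 220 days (vs. the pure-advection estimate x/v = 220 d).

220 days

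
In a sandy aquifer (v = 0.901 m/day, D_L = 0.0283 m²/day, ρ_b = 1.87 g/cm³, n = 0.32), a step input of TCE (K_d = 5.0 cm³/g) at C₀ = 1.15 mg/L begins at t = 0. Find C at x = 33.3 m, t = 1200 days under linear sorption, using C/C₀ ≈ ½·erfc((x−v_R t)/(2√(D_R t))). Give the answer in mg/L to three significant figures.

Retardation factor R = 1 + ρ_b·K_d/n = 1 + 1.87 × 5.0/0.32 = 30.22.
Sorption retards both mechanisms: v_R = v/R = 0.02981 m/day, D_R = D/R = 0.0009365 m²/day.
v_R·t = 0.02981 × 1200 = 35.772 m; 2√(D_R t) = 2.120 m; argument = (33.3 − 35.772)/2.120 = -1.166.
C = C₀ × ½·erfc(-1.166) = 1.15 × 0.9504 = 1.09 mg/L.

1.09 mg/L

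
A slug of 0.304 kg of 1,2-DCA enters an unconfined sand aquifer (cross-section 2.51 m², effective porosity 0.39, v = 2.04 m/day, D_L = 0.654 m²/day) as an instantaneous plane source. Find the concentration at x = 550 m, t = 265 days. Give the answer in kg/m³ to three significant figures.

For an instantaneous plane source, C(x,t) = M/(n_e·A·√(4πDt)) · exp(−(x−vt)²/(4Dt)), with n_e·A the pore (flow) area.
Plume center vt = 2.04 × 265 = 540.6 m, so the well at 550 m is 9.4 m downgradient of the peak.
√(4πDt) = 46.67 m, giving peak height M/(n_e·A·√(4πDt)) = 0.304/(0.39 × 2.51 × 46.67) = 0.006654 kg/m³.
(x−vt)²/(4Dt) = (9.4)²/(4 × 0.654 × 265) = 0.1275; exp(−0.1275) = 0.8803.
C = 0.006654 × 0.8803 = 0.00586 kg/m³.

0.00586 kg/m³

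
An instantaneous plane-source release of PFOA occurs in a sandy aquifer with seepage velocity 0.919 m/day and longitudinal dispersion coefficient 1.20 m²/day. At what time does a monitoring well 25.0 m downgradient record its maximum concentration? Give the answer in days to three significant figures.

For the 1D instantaneous-source solution, setting ∂C/∂t = 0 at fixed x gives v²t² + 2Dt − x² = 0, so t = (√(D² + v²x²) − D)/v².
√(D² + v²x²) = √(1.20² + 0.919² × 25.0²) = 23.01; v² = 0.844561.
t = (23.01 − 1.20)/0.844561 = 25.8 days (vs. the pure-advection estimate x/v = 27.2 d).

25.8 days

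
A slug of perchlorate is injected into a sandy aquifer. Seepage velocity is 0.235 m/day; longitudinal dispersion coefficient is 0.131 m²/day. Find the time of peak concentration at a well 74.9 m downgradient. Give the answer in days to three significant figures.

For the 1D instantaneous-source solution, setting ∂C/∂t = 0 at fixed x gives v²t² + 2Dt − x² = 0, so t = (√(D² + v²x²) − D)/v².
√(D² + v²x²) = √(0.131² + 0.235² × 74.9²) = 17.60; v² = 0.055225.
t = (17.60 − 0.131)/0.055225 = 316 days (vs. the pure-advection estimate x/v = 319 d).

316 days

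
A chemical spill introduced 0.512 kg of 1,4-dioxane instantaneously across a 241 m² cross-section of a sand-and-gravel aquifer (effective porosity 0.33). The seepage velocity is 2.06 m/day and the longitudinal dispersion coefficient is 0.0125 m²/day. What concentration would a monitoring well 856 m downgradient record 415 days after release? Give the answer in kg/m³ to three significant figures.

0.000752 kg/m³

For an instantaneous plane source, C(x,t) = M/(n_e·A·√(4πDt)) · exp(−(x−vt)²/(4Dt)), with n_e·A the pore (flow) area.
Plume center vt = 2.06 × 415 = 854.9 m, so the well at 856 m is 1.1 m downgradient of the peak.
√(4πDt) = 8.074 m, giving peak height M/(n_e·A·√(4πDt)) = 0.512/(0.33 × 241 × 8.074) = 0.0007974 kg/m³.
(x−vt)²/(4Dt) = (1.1)²/(4 × 0.0125 × 415) = 0.05831; exp(−0.05831) = 0.9434.
C = 0.0007974 × 0.9434 = 0.000752 kg/m³.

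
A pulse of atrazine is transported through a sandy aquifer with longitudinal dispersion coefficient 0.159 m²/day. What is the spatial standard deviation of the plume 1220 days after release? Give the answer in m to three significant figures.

19.7 m

Dispersive spreading gives a Gaussian with σ² = 2Dt; advection only shifts the center.
σ = √(2 × 0.159 × 1220) = 19.7 m.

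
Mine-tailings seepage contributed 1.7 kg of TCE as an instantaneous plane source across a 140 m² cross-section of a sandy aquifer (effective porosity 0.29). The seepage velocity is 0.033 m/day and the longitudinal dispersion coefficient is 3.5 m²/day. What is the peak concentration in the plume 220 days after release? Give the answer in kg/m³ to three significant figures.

0.000426 kg/m³

The peak of an instantaneous 1D plume sits at x = vt; there the Gaussian factor is 1 and C_max = M/(n_e·A·√(4πDt)), where n_e·A is the pore area the mass is dissolved in.
√(4πDt) = √(4π × 3.5 × 220) = 98.37 m, so C_max = 1.7/(0.29 × 140 × 98.37) = 0.000426 kg/m³.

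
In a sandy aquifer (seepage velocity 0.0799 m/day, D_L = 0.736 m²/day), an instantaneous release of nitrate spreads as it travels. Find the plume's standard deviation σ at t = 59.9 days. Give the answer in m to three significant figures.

9.39 m

Dispersive spreading gives a Gaussian with σ² = 2Dt; advection only shifts the center.
σ = √(2 × 0.736 × 59.9) = 9.39 m.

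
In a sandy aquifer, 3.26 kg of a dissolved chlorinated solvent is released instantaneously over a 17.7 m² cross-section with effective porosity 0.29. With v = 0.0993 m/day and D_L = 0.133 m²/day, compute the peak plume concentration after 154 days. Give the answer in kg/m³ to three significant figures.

The peak of an instantaneous 1D plume sits at x = vt; there the Gaussian factor is 1 and C_max = M/(n_e·A·√(4πDt)), where n_e·A is the pore area the mass is dissolved in.
√(4πDt) = √(4π × 0.133 × 154) = 16.04 m, so C_max = 3.26/(0.29 × 17.7 × 16.04) = 0.0396 kg/m³.

0.0396 kg/m³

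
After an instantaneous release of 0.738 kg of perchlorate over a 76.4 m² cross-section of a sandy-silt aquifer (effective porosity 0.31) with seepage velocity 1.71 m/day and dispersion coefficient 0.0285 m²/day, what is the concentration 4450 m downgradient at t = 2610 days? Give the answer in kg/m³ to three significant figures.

0.000572 kg/m³

For an instantaneous plane source, C(x,t) = M/(n_e·A·√(4πDt)) · exp(−(x−vt)²/(4Dt)), with n_e·A the pore (flow) area.
Plume center vt = 1.71 × 2610 = 4463.1 m, so the well at 4450 m is 13.1 m upgradient of the peak.
√(4πDt) = 30.57 m, giving peak height M/(n_e·A·√(4πDt)) = 0.738/(0.31 × 76.4 × 30.57) = 0.001019 kg/m³.
(x−vt)²/(4Dt) = (-13.1)²/(4 × 0.0285 × 2610) = 0.5768; exp(−0.5768) = 0.5617.
C = 0.001019 × 0.5617 = 0.000572 kg/m³.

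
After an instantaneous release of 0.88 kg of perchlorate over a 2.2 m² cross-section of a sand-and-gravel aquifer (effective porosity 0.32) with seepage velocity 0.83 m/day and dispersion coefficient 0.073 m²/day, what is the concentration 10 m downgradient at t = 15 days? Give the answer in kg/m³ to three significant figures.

0.0856 kg/m³

For an instantaneous plane source, C(x,t) = M/(n_e·A·√(4πDt)) · exp(−(x−vt)²/(4Dt)), with n_e·A the pore (flow) area.
Plume center vt = 0.83 × 15 = 12.45 m, so the well at 10 m is 2.45 m upgradient of the peak.
√(4πDt) = 3.709 m, giving peak height M/(n_e·A·√(4πDt)) = 0.88/(0.32 × 2.2 × 3.709) = 0.3370 kg/m³.
(x−vt)²/(4Dt) = (-2.45)²/(4 × 0.073 × 15) = 1.370; exp(−1.370) = 0.2541.
C = 0.3370 × 0.2541 = 0.0856 kg/m³.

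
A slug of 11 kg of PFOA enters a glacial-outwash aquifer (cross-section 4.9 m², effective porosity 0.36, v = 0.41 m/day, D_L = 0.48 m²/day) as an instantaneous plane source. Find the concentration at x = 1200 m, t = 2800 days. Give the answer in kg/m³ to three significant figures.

For an instantaneous plane source, C(x,t) = M/(n_e·A·√(4πDt)) · exp(−(x−vt)²/(4Dt)), with n_e·A the pore (flow) area.
Plume center vt = 0.41 × 2800 = 1148 m, so the well at 1200 m is 52 m downgradient of the peak.
√(4πDt) = 130.0 m, giving peak height M/(n_e·A·√(4πDt)) = 11/(0.36 × 4.9 × 130.0) = 0.04797 kg/m³.
(x−vt)²/(4Dt) = (52)²/(4 × 0.48 × 2800) = 0.5030; exp(−0.5030) = 0.6047.
C = 0.04797 × 0.6047 = 0.0290 kg/m³.

0.0290 kg/m³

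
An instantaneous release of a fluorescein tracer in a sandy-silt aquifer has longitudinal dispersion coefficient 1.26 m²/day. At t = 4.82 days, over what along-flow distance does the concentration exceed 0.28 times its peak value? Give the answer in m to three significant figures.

The plume is Gaussian with σ = √(2Dt) = √(2 × 1.26 × 4.82) = 3.485 m.
C/C_peak = exp(−Δx²/(2σ²)) = 0.28 ⇒ Δx = σ·√(−2 ln 0.28) = 3.485 × 1.596 = 5.562 m.
Width = 2Δx = 11.1 m.

11.1 m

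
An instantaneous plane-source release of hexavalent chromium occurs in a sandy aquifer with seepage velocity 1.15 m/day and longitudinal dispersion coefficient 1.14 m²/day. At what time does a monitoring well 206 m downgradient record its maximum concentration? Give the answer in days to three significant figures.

For the 1D instantaneous-source solution, setting ∂C/∂t = 0 at fixed x gives v²t² + 2Dt − x² = 0, so t = (√(D² + v²x²) − D)/v².
√(D² + v²x²) = √(1.14² + 1.15² × 206²) = 236.9; v² = 1.3225.
t = (236.9 − 1.14)/1.3225 = 178 days (vs. the pure-advection estimate x/v = 179 d).

178 days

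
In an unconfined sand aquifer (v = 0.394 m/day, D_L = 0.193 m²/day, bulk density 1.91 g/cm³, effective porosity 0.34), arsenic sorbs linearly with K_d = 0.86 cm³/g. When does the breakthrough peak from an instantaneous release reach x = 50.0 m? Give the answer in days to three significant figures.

Retardation factor R = 1 + ρ_b·K_d/n = 1 + 1.91 × 0.86/0.34 = 5.831.
Sorption retards both mechanisms: v_R = v/R = 0.06757 m/day, D_R = D/R = 0.03310 m²/day.
Peak time from v_R²t² + 2D_R t − x² = 0: t = (√(D_R² + v_R²x²) − D_R)/v_R².
√(D_R² + v_R²x²) = √(0.03310² + 0.06757² × 50.0²) = 3.379; v_R² = 0.004566.
t = (3.379 − 0.03310)/0.004566 = 733 days.

733 days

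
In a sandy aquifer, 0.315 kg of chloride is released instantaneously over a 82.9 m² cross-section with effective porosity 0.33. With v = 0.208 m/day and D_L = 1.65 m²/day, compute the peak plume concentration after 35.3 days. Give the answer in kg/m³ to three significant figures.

The peak of an instantaneous 1D plume sits at x = vt; there the Gaussian factor is 1 and C_max = M/(n_e·A·√(4πDt)), where n_e·A is the pore area the mass is dissolved in.
√(4πDt) = √(4π × 1.65 × 35.3) = 27.05 m, so C_max = 0.315/(0.33 × 82.9 × 27.05) = 0.000426 kg/m³.

0.000426 kg/m³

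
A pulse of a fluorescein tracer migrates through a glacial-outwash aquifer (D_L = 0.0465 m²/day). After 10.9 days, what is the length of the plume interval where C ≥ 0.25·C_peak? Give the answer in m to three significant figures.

3.35 m

The plume is Gaussian with σ = √(2Dt) = √(2 × 0.0465 × 10.9) = 1.007 m.
C/C_peak = exp(−Δx²/(2σ²)) = 0.25 ⇒ Δx = σ·√(−2 ln 0.25) = 1.007 × 1.665 = 1.677 m.
Width = 2Δx = 3.35 m.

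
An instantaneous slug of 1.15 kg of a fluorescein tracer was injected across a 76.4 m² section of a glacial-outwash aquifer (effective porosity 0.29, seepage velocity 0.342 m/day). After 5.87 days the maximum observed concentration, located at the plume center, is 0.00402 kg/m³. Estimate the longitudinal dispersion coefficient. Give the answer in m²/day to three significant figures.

2.26 m²/day

At the plume center C_max = M/(n_e·A·√(4πDt)), so D = M²/(4πt·(n_e·A·C_max)²).
n_e·A·C_max = 0.29 × 76.4 × 0.00402 = 0.08907 kg/m.
D = 1.15²/(4π × 5.87 × 0.08907²) = 2.26 m²/day.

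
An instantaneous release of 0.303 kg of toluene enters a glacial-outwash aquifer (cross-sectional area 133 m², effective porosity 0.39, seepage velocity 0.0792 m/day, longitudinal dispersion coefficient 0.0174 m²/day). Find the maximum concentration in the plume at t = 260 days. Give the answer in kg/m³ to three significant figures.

The peak of an instantaneous 1D plume sits at x = vt; there the Gaussian factor is 1 and C_max = M/(n_e·A·√(4πDt)), where n_e·A is the pore area the mass is dissolved in.
√(4πDt) = √(4π × 0.0174 × 260) = 7.540 m, so C_max = 0.303/(0.39 × 133 × 7.540) = 0.000775 kg/m³.

0.000775 kg/m³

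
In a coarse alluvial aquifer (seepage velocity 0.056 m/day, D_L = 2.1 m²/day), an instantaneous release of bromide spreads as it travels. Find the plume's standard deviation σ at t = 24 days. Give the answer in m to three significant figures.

Dispersive spreading gives a Gaussian with σ² = 2Dt; advection only shifts the center.
σ = √(2 × 2.1 × 24) = 10.0 m.

10.0 m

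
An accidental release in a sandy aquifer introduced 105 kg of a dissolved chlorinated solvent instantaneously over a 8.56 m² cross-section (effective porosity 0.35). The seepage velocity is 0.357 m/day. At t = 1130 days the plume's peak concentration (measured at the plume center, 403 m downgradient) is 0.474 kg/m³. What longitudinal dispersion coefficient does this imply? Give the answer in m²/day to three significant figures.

0.385 m²/day

At the plume center C_max = M/(n_e·A·√(4πDt)), so D = M²/(4πt·(n_e·A·C_max)²).
n_e·A·C_max = 0.35 × 8.56 × 0.474 = 1.420 kg/m.
D = 105²/(4π × 1130 × 1.420²) = 0.385 m²/day.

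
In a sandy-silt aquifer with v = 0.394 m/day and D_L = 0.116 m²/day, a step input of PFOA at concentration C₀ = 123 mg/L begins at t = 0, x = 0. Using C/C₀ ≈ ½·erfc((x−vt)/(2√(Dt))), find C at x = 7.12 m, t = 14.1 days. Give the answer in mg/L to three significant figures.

For a continuous step input, C/C₀ ≈ ½·erfc((x−vt)/(2√(Dt))).
vt = 0.394 × 14.1 = 5.5554 m and 2√(Dt) = 2√(0.116 × 14.1) = 2.558 m.
Argument (x−vt)/(2√(Dt)) = (7.12 − 5.5554)/2.558 = 0.6116; ½·erfc(0.6116) = 0.1935.
C = 123 × 0.1935 = 23.8 mg/L.

23.8 mg/L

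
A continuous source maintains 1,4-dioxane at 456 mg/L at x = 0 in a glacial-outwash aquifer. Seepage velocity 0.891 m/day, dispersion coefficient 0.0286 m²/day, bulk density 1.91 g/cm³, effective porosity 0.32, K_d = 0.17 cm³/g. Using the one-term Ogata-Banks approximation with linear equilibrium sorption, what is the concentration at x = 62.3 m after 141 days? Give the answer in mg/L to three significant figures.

Retardation factor R = 1 + ρ_b·K_d/n = 1 + 1.91 × 0.17/0.32 = 2.015.
Sorption retards both mechanisms: v_R = v/R = 0.4422 m/day, D_R = D/R = 0.01419 m²/day.
v_R·t = 0.4422 × 141 = 62.3502 m; 2√(D_R t) = 2.829 m; argument = (62.3 − 62.3502)/2.829 = -0.01774.
C = C₀ × ½·erfc(-0.01774) = 456 × 0.5100 = 233 mg/L.

233 mg/L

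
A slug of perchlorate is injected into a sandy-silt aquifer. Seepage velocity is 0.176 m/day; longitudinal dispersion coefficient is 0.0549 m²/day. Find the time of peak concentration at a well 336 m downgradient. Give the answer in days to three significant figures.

For the 1D instantaneous-source solution, setting ∂C/∂t = 0 at fixed x gives v²t² + 2Dt − x² = 0, so t = (√(D² + v²x²) − D)/v².
√(D² + v²x²) = √(0.0549² + 0.176² × 336²) = 59.14; v² = 0.030976.
t = (59.14 − 0.0549)/0.030976 = 1910 days (vs. the pure-advection estimate x/v = 1910 d).

1910 days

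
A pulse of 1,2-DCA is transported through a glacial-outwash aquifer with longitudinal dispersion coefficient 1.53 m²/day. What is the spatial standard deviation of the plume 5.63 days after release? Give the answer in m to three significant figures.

4.15 m

Dispersive spreading gives a Gaussian with σ² = 2Dt; advection only shifts the center.
σ = √(2 × 1.53 × 5.63) = 4.15 m.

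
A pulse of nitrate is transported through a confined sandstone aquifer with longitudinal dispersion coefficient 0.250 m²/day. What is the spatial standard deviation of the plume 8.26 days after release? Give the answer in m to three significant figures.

Dispersive spreading gives a Gaussian with σ² = 2Dt; advection only shifts the center.
σ = √(2 × 0.250 × 8.26) = 2.03 m.

2.03 m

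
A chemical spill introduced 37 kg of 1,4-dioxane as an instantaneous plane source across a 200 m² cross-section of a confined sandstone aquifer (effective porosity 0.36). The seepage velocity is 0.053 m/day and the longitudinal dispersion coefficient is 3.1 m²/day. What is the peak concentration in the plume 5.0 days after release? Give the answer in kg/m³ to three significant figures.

The peak of an instantaneous 1D plume sits at x = vt; there the Gaussian factor is 1 and C_max = M/(n_e·A·√(4πDt)), where n_e·A is the pore area the mass is dissolved in.
√(4πDt) = √(4π × 3.1 × 5.0) = 13.96 m, so C_max = 37/(0.36 × 200 × 13.96) = 0.0368 kg/m³.

0.0368 kg/m³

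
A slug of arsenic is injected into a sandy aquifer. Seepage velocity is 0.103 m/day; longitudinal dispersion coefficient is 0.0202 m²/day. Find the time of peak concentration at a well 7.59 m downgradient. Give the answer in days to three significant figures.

71.8 days

For the 1D instantaneous-source solution, setting ∂C/∂t = 0 at fixed x gives v²t² + 2Dt − x² = 0, so t = (√(D² + v²x²) − D)/v².
√(D² + v²x²) = √(0.0202² + 0.103² × 7.59²) = 0.7820; v² = 0.010609.
t = (0.7820 − 0.0202)/0.010609 = 71.8 days (vs. the pure-advection estimate x/v = 73.7 d).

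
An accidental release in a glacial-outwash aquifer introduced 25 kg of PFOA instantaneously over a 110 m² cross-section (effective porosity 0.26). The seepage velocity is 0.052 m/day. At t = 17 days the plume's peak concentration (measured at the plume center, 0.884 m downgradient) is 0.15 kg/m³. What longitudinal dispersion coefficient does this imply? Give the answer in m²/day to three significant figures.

0.159 m²/day

At the plume center C_max = M/(n_e·A·√(4πDt)), so D = M²/(4πt·(n_e·A·C_max)²).
n_e·A·C_max = 0.26 × 110 × 0.15 = 4.290 kg/m.
D = 25²/(4π × 17 × 4.290²) = 0.159 m²/day.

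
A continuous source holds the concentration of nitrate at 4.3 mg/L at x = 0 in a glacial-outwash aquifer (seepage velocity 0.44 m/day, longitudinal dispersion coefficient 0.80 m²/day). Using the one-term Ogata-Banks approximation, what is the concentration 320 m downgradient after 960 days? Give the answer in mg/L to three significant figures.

For a continuous step input, C/C₀ ≈ ½·erfc((x−vt)/(2√(Dt))).
vt = 0.44 × 960 = 422.4 m and 2√(Dt) = 2√(0.80 × 960) = 55.43 m.
Argument (x−vt)/(2√(Dt)) = (320 − 422.4)/55.43 = -1.847; ½·erfc(-1.847) = 0.9955.
C = 4.3 × 0.9955 = 4.28 mg/L.

4.28 mg/L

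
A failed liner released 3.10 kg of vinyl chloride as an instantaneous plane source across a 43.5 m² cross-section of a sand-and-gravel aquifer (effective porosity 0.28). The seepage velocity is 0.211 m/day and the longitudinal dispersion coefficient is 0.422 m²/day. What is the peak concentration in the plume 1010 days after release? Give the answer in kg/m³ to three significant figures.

The peak of an instantaneous 1D plume sits at x = vt; there the Gaussian factor is 1 and C_max = M/(n_e·A·√(4πDt)), where n_e·A is the pore area the mass is dissolved in.
√(4πDt) = √(4π × 0.422 × 1010) = 73.18 m, so C_max = 3.10/(0.28 × 43.5 × 73.18) = 0.00348 kg/m³.

0.00348 kg/m³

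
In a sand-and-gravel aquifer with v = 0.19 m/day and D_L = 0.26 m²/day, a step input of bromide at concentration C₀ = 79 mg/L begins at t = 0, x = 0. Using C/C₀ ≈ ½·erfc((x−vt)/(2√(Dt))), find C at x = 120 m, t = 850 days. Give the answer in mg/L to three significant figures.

For a continuous step input, C/C₀ ≈ ½·erfc((x−vt)/(2√(Dt))).
vt = 0.19 × 850 = 161.5 m and 2√(Dt) = 2√(0.26 × 850) = 29.73 m.
Argument (x−vt)/(2√(Dt)) = (120 − 161.5)/29.73 = -1.396; ½·erfc(-1.396) = 0.9758.
C = 79 × 0.9758 = 77.1 mg/L.

77.1 mg/L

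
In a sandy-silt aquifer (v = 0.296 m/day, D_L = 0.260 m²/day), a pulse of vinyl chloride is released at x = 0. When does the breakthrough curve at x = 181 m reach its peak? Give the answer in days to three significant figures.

For the 1D instantaneous-source solution, setting ∂C/∂t = 0 at fixed x gives v²t² + 2Dt − x² = 0, so t = (√(D² + v²x²) − D)/v².
√(D² + v²x²) = √(0.260² + 0.296² × 181²) = 53.58; v² = 0.087616.
t = (53.58 − 0.260)/0.087616 = 609 days (vs. the pure-advection estimate x/v = 611 d).

609 days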